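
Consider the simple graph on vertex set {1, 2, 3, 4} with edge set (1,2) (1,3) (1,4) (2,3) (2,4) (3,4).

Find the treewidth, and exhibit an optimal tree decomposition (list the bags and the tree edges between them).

Treewidth 3.
One such decomposition:
Bags: B1 = {1, 2, 3, 4}
Tree: (single bag)

A single bag containing all 4 vertices is trivially a valid decomposition of width 3. Conversely, {1, 2, 3, 4} is a clique of size 4, and the vertices of any clique must share a bag in every tree decomposition; so some bag has ≥ 4 vertices and tw(G) ≥ 3. The upper and lower bounds meet at 3, so that is the treewidth.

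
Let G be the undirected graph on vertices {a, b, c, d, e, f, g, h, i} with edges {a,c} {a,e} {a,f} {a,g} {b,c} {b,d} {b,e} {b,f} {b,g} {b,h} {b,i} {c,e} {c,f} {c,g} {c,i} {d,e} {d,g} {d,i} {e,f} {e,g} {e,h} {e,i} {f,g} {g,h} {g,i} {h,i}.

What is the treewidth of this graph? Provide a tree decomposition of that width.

Each bag holds 5 vertices, so the decomposition has width 4, which upper-bounds the treewidth. Conversely, {a, c, e, f, g} is a clique of size 5, and the vertices of any clique must share a bag in every tree decomposition; so some bag has ≥ 5 vertices and tw(G) ≥ 4. Combining the bounds, tw(G) = 4.

Treewidth 4.
One such decomposition:
Bags: B1 = {b, c, e, g, i}  B2 = {b, c, e, f, g}  B3 = {b, d, e, g, i}  B4 = {b, e, g, h, i}  B5 = {a, c, e, f, g}
Tree: B1–B2, B1–B3, B1–B4, B2–B5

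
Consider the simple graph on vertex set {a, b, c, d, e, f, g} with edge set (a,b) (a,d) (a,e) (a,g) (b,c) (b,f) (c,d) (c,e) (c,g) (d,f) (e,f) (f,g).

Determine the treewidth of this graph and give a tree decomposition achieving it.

Treewidth 3.
Bags: B1 = {a, c, f, g}  B2 = {a, c, e, f}  B3 = {a, c, d, f}  B4 = {a, b, c, f}
Tree: B1–B2, B2–B3, B3–B4

Every bag has size at most 4, so the width is 4 − 1 = 3 and tw(G) ≤ 3. For the lower bound: the 4 vertex sets {f,g}, {a,e}, {c}, {d} are disjoint, each induces a connected subgraph, and every pair is joined by at least one edge of G. Contracting each set to a single vertex therefore yields K_{4} as a minor, and since treewidth is minor-monotone, tw(G) ≥ tw(K_{4}) = 3. The upper and lower bounds meet at 3, so that is the treewidth.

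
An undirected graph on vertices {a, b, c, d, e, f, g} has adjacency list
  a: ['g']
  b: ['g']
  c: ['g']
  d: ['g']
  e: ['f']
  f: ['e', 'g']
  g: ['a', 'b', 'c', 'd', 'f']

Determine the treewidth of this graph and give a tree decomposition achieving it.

Treewidth 1.
Bags: B1 = {c, g}  B2 = {f, g}  B3 = {e, f}  B4 = {d, g}  B5 = {b, g}  B6 = {a, g}
Tree: B1–B2, B2–B3, B1–B4, B1–B5, B5–B6

Each bag holds 2 vertices, so the decomposition has width 1, which upper-bounds the treewidth. Since G has at least one edge (e.g. c–g), it is not an edgeless graph, so tw(G) ≥ 1. Combining the bounds, tw(G) = 1.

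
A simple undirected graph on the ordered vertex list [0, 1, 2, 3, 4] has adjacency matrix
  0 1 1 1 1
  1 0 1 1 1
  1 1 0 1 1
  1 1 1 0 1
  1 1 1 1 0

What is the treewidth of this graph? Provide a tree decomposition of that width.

A single bag containing all 5 vertices is trivially a valid decomposition of width 4. Conversely, {0, 1, 2, 3, 4} is a clique of size 5, and the vertices of any clique must share a bag in every tree decomposition; so some bag has ≥ 5 vertices and tw(G) ≥ 4. Hence tw(G) = 4 exactly.

Treewidth 4.
Bags: B1 = {0, 1, 2, 3, 4}
Tree: (single bag)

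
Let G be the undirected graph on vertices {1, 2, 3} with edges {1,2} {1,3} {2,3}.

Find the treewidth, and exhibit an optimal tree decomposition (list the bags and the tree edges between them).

Treewidth 2.
One optimal decomposition is:
Bags: B1 = {1, 2, 3}
Tree: (single bag)

A single bag containing all 3 vertices is trivially a valid decomposition of width 2. Conversely, {1, 2, 3} is a clique of size 3, and the vertices of any clique must share a bag in every tree decomposition; so some bag has ≥ 3 vertices and tw(G) ≥ 2. Therefore the treewidth is 2.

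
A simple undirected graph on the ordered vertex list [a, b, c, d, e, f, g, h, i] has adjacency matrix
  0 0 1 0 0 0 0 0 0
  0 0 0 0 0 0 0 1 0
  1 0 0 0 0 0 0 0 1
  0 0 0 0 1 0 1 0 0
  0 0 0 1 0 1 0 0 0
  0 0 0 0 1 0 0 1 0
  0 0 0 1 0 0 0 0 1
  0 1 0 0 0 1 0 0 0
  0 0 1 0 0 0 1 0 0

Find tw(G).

A width-1 tree decomposition is:
Bags: B1 = {a, c}  B2 = {c, i}  B3 = {g, i}  B4 = {d, g}  B5 = {d, e}  B6 = {e, f}  B7 = {f, h}  B8 = {b, h}
Tree: B1–B2, B2–B3, B3–B4, B4–B5, B5–B6, B6–B7, B7–B8
Each bag holds 2 vertices, so the decomposition has width 1, which upper-bounds the treewidth. Any graph with an edge has treewidth ≥ 1, and G has the edge a–c. Hence tw(G) = 1 exactly.

1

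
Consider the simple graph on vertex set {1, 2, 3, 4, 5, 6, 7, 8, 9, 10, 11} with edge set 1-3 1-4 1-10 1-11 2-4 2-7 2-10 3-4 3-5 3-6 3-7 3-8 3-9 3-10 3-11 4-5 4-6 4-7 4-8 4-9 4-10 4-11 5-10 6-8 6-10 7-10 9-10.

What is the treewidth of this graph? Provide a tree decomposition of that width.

Each bag holds 4 vertices, so the decomposition has width 3, which upper-bounds the treewidth. Conversely, {2, 4, 7, 10} is a clique of size 4, and the vertices of any clique must share a bag in every tree decomposition; so some bag has ≥ 4 vertices and tw(G) ≥ 3. Combining the bounds, tw(G) = 3.

Treewidth 3.
One such decomposition:
Bags: B1 = {3, 4, 7, 10}  B2 = {3, 4, 5, 10}  B3 = {1, 3, 4, 10}  B4 = {3, 4, 9, 10}  B5 = {3, 4, 6, 10}  B6 = {3, 4, 6, 8}  B7 = {2, 4, 7, 10}  B8 = {1, 3, 4, 11}
Tree: B1–B2, B1–B3, B2–B4, B2–B5, B5–B6, B1–B7, B3–B8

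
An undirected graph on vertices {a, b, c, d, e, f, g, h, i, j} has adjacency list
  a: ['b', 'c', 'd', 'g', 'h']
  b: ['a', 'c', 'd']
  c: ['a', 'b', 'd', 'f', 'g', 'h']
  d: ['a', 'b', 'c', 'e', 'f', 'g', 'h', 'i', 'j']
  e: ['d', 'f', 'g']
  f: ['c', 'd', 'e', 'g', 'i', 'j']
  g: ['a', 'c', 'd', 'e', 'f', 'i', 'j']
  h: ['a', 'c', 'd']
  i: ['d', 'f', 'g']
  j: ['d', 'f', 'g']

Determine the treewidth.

A width-3 tree decomposition is:
Bags: B1 = {d, f, g, i}  B2 = {c, d, f, g}  B3 = {a, c, d, g}  B4 = {a, c, d, h}  B5 = {a, b, c, d}  B6 = {d, e, f, g}  B7 = {d, f, g, j}
Tree: B1–B2, B2–B3, B3–B4, B4–B5, B2–B6, B6–B7
Each bag holds 4 vertices, so the decomposition has width 3, which upper-bounds the treewidth. Conversely, {a, c, d, g} is a clique of size 4, and the vertices of any clique must share a bag in every tree decomposition; so some bag has ≥ 4 vertices and tw(G) ≥ 3. The upper and lower bounds meet at 3, so that is the treewidth.

3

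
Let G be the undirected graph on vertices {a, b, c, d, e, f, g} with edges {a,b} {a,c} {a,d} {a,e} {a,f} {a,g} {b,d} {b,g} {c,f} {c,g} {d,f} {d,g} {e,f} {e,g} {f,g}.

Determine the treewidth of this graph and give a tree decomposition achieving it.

The largest bag has 4 vertices, giving width 3; this decomposition certifies tw(G) ≤ 3. For the lower bound, the 4 vertices {a, d, f, g} are pairwise adjacent, and any tree decomposition puts a clique entirely inside one bag — forcing width ≥ 3. Combining the bounds, tw(G) = 3.

Treewidth 3.
Bags: B1 = {a, e, f, g}  B2 = {a, d, f, g}  B3 = {a, b, d, g}  B4 = {a, c, f, g}
Tree: B1–B2, B2–B3, B1–B4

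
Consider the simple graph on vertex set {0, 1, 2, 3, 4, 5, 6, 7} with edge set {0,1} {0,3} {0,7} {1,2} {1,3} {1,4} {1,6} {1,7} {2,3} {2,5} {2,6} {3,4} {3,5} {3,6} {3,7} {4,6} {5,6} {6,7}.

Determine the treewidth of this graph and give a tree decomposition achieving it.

Every bag has size at most 4, so the width is 4 − 1 = 3 and tw(G) ≤ 3. On the other hand G contains the 4-clique {0, 1, 3, 7}. A clique must lie in a single bag of any decomposition, so no decomposition can have width below 3. The upper and lower bounds meet at 3, so that is the treewidth.

Treewidth 3.
One optimal decomposition is:
Bags: B1 = {1, 2, 3, 6}  B2 = {1, 3, 4, 6}  B3 = {2, 3, 5, 6}  B4 = {1, 3, 6, 7}  B5 = {0, 1, 3, 7}
Tree: B1–B2, B1–B3, B1–B4, B4–B5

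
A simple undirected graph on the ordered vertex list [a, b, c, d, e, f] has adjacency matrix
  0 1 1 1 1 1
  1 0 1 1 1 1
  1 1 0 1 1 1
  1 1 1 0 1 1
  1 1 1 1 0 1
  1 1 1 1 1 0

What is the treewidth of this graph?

A width-5 tree decomposition is:
Bags: B1 = {a, b, c, d, e, f}
Tree: (single bag)
A single bag containing all 6 vertices is trivially a valid decomposition of width 5. On the other hand G contains the 6-clique {a, b, c, d, e, f}. A clique must lie in a single bag of any decomposition, so no decomposition can have width below 5. The upper and lower bounds meet at 5, so that is the treewidth.

5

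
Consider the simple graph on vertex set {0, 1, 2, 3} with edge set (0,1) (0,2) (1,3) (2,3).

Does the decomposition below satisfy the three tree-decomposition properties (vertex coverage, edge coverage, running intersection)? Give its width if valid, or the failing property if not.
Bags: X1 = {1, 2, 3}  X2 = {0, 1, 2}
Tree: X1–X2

Yes; width 2.

Checking the three conditions: (i) the bags cover all of {0, 1, 2, 3}; (ii) for each edge, some bag contains both endpoints; (iii) the bags containing any fixed vertex form a subtree. All hold, so the decomposition is valid with width 3 − 1 = 2.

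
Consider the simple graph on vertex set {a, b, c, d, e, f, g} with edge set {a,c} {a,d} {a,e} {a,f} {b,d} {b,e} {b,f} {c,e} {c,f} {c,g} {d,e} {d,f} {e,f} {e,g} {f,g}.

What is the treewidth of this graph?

3

A width-3 tree decomposition is:
Bags: B1 = {a, d, e, f}  B2 = {b, d, e, f}  B3 = {a, c, e, f}  B4 = {c, e, f, g}
Tree: B1–B2, B1–B3, B3–B4
Every bag has size at most 4, so the width is 4 − 1 = 3 and tw(G) ≤ 3. On the other hand G contains the 4-clique {a, d, e, f}. A clique must lie in a single bag of any decomposition, so no decomposition can have width below 3. Hence tw(G) = 3 exactly.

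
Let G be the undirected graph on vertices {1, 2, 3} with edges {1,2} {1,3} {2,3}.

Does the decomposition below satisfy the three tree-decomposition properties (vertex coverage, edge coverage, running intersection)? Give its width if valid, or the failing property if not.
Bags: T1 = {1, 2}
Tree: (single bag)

No — vertex 3 appears in no bag.

A tree decomposition must satisfy three properties: every vertex lies in some bag; for every edge, both endpoints lie together in some bag; and for every vertex, the bags containing it form a connected subtree. Here vertex 3 appears in no bag, so the decomposition is invalid.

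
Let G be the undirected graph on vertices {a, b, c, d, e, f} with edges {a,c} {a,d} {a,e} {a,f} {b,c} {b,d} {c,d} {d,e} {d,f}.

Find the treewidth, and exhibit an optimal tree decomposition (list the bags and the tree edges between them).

Treewidth 2.
One optimal decomposition is:
Bags: B1 = {b, c, d}  B2 = {a, c, d}  B3 = {a, d, f}  B4 = {a, d, e}
Tree: B1–B2, B2–B3, B2–B4

Each bag holds 3 vertices, so the decomposition has width 2, which upper-bounds the treewidth. For the lower bound, the 3 vertices {a, d, e} are pairwise adjacent, and any tree decomposition puts a clique entirely inside one bag — forcing width ≥ 2. Hence tw(G) = 2 exactly.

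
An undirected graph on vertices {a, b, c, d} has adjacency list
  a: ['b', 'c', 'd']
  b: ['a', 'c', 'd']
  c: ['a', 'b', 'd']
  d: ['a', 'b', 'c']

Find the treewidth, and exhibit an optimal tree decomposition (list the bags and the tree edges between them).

Treewidth 3.
One such decomposition:
Bags: B1 = {a, b, c, d}
Tree: (single bag)

With just one bag of size 4, the width is 4 − 1 = 3, so tw(G) ≤ 3. For the lower bound, the 4 vertices {a, b, c, d} are pairwise adjacent, and any tree decomposition puts a clique entirely inside one bag — forcing width ≥ 3. Therefore the treewidth is 3.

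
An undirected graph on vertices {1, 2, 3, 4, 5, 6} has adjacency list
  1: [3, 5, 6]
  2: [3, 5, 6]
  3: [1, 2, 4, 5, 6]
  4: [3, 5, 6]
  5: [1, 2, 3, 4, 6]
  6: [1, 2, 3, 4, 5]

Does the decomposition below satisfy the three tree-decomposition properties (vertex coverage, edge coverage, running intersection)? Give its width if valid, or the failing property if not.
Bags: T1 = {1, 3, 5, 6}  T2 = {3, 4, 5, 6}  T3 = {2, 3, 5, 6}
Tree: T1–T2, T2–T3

Yes; width 3.

Vertex coverage: the bags together contain {1, 2, 3, 4, 5, 6}, the full vertex set. Edge coverage: each edge of G has both endpoints in at least one bag. Running intersection: for every vertex, the bags containing it form a connected subtree. All three properties hold, so this is a valid tree decomposition of width max|bag| − 1 = 3, and hence tw(G) ≤ 3.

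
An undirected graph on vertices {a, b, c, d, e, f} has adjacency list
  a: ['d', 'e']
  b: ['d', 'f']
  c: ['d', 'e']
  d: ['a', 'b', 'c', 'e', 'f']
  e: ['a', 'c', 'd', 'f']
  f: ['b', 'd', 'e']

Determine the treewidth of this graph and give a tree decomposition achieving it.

Each bag holds 3 vertices, so the decomposition has width 2, which upper-bounds the treewidth. For the lower bound, the 3 vertices {d, e, f} are pairwise adjacent, and any tree decomposition puts a clique entirely inside one bag — forcing width ≥ 2. Combining the bounds, tw(G) = 2.

Treewidth 2.
One optimal decomposition is:
Bags: B1 = {c, d, e}  B2 = {d, e, f}  B3 = {a, d, e}  B4 = {b, d, f}
Tree: B1–B2, B2–B3, B2–B4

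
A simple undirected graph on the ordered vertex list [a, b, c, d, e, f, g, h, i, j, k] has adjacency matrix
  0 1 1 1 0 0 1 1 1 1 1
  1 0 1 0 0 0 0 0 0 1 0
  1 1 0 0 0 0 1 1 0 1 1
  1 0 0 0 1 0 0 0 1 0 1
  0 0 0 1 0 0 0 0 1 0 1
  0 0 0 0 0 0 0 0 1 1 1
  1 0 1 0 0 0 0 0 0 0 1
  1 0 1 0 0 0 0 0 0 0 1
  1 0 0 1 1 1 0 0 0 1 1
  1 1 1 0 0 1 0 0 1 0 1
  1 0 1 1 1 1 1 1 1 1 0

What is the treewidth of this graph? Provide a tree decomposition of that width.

Treewidth 3.
Bags: B1 = {a, i, j, k}  B2 = {a, c, j, k}  B3 = {a, d, i, k}  B4 = {f, i, j, k}  B5 = {a, c, g, k}  B6 = {d, e, i, k}  B7 = {a, c, h, k}  B8 = {a, b, c, j}
Tree: B1–B2, B1–B3, B1–B4, B2–B5, B3–B6, B2–B7, B2–B8

Every bag has size at most 4, so the width is 4 − 1 = 3 and tw(G) ≤ 3. On the other hand G contains the 4-clique {a, d, i, k}. A clique must lie in a single bag of any decomposition, so no decomposition can have width below 3. Hence tw(G) = 3 exactly.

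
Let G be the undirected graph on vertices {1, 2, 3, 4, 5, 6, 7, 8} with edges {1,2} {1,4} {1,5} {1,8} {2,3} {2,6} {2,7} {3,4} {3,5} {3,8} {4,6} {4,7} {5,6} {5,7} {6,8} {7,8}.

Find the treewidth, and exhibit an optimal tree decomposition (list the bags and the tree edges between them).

The largest bag has 5 vertices, giving width 4; this decomposition certifies tw(G) ≤ 4. For the lower bound: the 5 vertex sets {3,8}, {2,7}, {5,6}, {4}, {1} are disjoint, each induces a connected subgraph, and every pair is joined by at least one edge of G. Contracting each set to a single vertex therefore yields K_{5} as a minor, and since treewidth is minor-monotone, tw(G) ≥ tw(K_{5}) = 4. The upper and lower bounds meet at 4, so that is the treewidth.

Treewidth 4.
One such decomposition:
Bags: B1 = {2, 3, 4, 5, 8}  B2 = {2, 4, 5, 7, 8}  B3 = {2, 4, 5, 6, 8}  B4 = {1, 2, 4, 5, 8}
Tree: B1–B2, B2–B3, B3–B4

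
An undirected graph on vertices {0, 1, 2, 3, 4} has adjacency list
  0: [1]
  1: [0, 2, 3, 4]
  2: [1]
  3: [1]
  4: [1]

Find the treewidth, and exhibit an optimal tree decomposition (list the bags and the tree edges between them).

Treewidth 1.
One optimal decomposition is:
Bags: B1 = {1, 4}  B2 = {0, 1}  B3 = {1, 2}  B4 = {1, 3}
Tree: B1–B2, B2–B3, B3–B4

Every bag has size at most 2, so the width is 2 − 1 = 1 and tw(G) ≤ 1. Since G has at least one edge (e.g. 1–4), it is not an edgeless graph, so tw(G) ≥ 1. Therefore the treewidth is 1.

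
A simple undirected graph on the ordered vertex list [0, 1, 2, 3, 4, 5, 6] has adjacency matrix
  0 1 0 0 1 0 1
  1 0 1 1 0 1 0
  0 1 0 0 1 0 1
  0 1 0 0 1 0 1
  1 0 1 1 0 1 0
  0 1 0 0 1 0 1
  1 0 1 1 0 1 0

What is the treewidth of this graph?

3

A width-3 tree decomposition is:
Bags: B1 = {0, 1, 4, 6}  B2 = {1, 4, 5, 6}  B3 = {1, 2, 4, 6}  B4 = {1, 3, 4, 6}
Tree: B1–B2, B2–B3, B3–B4
The largest bag has 4 vertices, giving width 3; this decomposition certifies tw(G) ≤ 3. For the lower bound: the 4 vertex sets {0,6}, {1,5}, {4}, {2} are disjoint, each induces a connected subgraph, and every pair is joined by at least one edge of G. Contracting each set to a single vertex therefore yields K_{4} as a minor, and since treewidth is minor-monotone, tw(G) ≥ tw(K_{4}) = 3. Combining the bounds, tw(G) = 3.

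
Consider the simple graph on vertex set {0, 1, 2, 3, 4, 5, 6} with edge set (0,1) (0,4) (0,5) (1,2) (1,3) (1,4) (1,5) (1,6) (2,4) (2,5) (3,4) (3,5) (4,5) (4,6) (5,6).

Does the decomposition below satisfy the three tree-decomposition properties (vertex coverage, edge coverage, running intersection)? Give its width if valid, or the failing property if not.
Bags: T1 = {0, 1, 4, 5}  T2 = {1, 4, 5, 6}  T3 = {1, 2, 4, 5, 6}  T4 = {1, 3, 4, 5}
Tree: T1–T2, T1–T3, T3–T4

A tree decomposition must satisfy three properties: every vertex lies in some bag; for every edge, both endpoints lie together in some bag; and for every vertex, the bags containing it form a connected subtree. Here bags containing vertex 6 are not connected in the tree, so the decomposition is invalid.

No — bags containing vertex 6 are not connected in the tree.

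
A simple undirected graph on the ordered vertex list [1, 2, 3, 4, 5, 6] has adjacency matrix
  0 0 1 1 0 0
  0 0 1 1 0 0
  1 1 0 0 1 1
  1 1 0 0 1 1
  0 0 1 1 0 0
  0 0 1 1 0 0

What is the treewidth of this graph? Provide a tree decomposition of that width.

Treewidth 2.
One optimal decomposition is:
Bags: B1 = {1, 3, 4}  B2 = {2, 3, 4}  B3 = {3, 4, 5}  B4 = {3, 4, 6}
Tree: B1–B2, B2–B3, B3–B4

Every bag has size at most 3, so the width is 3 − 1 = 2 and tw(G) ≤ 2. The edges 3–1–4–2–3 form a cycle, so G is not a tree and its treewidth is at least 2. The upper and lower bounds meet at 2, so that is the treewidth.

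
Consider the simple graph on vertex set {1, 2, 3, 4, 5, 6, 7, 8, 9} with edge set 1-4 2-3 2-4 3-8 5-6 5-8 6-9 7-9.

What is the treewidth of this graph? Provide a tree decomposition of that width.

Every bag has size at most 2, so the width is 2 − 1 = 1 and tw(G) ≤ 1. G has an edge, so its treewidth is at least 1. Combining the bounds, tw(G) = 1.

Treewidth 1.
One such decomposition:
Bags: B1 = {7, 9}  B2 = {6, 9}  B3 = {5, 6}  B4 = {5, 8}  B5 = {3, 8}  B6 = {2, 3}  B7 = {2, 4}  B8 = {1, 4}
Tree: B1–B2, B2–B3, B3–B4, B4–B5, B5–B6, B6–B7, B7–B8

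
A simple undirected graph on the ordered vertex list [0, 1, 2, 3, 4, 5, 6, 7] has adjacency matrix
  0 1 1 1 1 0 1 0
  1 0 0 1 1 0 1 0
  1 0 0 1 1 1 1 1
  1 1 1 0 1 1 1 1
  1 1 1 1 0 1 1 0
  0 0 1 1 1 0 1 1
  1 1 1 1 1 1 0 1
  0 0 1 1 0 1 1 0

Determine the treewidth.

4

A width-4 tree decomposition is:
Bags: B1 = {0, 2, 3, 4, 6}  B2 = {0, 1, 3, 4, 6}  B3 = {2, 3, 4, 5, 6}  B4 = {2, 3, 5, 6, 7}
Tree: B1–B2, B1–B3, B3–B4
Each bag holds 5 vertices, so the decomposition has width 4, which upper-bounds the treewidth. On the other hand G contains the 5-clique {0, 1, 3, 4, 6}. A clique must lie in a single bag of any decomposition, so no decomposition can have width below 4. Therefore the treewidth is 4.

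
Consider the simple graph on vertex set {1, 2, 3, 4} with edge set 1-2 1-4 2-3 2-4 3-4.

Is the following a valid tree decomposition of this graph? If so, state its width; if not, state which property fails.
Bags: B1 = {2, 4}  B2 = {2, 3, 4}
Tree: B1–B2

A tree decomposition must satisfy three properties: every vertex lies in some bag; for every edge, both endpoints lie together in some bag; and for every vertex, the bags containing it form a connected subtree. Here vertex 1 appears in no bag, so the decomposition is invalid.

No — vertex 1 appears in no bag.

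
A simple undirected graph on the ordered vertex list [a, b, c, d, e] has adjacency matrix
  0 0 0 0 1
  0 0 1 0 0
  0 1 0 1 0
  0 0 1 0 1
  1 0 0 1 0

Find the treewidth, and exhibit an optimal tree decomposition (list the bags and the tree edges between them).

Treewidth 1.
One optimal decomposition is:
Bags: B1 = {b, c}  B2 = {c, d}  B3 = {d, e}  B4 = {a, e}
Tree: B1–B2, B2–B3, B3–B4

Each bag holds 2 vertices, so the decomposition has width 1, which upper-bounds the treewidth. G has an edge, so its treewidth is at least 1. Combining the bounds, tw(G) = 1.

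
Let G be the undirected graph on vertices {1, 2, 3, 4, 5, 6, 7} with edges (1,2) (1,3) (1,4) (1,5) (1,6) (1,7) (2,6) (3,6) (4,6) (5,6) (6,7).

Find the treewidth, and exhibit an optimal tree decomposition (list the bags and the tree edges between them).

Treewidth 2.
Bags: B1 = {1, 6, 7}  B2 = {1, 4, 6}  B3 = {1, 3, 6}  B4 = {1, 2, 6}  B5 = {1, 5, 6}
Tree: B1–B2, B1–B3, B1–B4, B2–B5

The largest bag has 3 vertices, giving width 2; this decomposition certifies tw(G) ≤ 2. Conversely, {1, 2, 6} is a clique of size 3, and the vertices of any clique must share a bag in every tree decomposition; so some bag has ≥ 3 vertices and tw(G) ≥ 2. The upper and lower bounds meet at 2, so that is the treewidth.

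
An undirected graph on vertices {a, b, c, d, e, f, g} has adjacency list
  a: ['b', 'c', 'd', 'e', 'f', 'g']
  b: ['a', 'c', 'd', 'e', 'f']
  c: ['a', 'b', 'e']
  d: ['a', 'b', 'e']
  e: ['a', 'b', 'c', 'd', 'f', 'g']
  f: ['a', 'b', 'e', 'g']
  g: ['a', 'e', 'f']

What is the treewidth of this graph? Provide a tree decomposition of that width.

The largest bag has 4 vertices, giving width 3; this decomposition certifies tw(G) ≤ 3. On the other hand G contains the 4-clique {a, e, f, g}. A clique must lie in a single bag of any decomposition, so no decomposition can have width below 3. Combining the bounds, tw(G) = 3.

Treewidth 3.
One optimal decomposition is:
Bags: B1 = {a, b, e, f}  B2 = {a, e, f, g}  B3 = {a, b, d, e}  B4 = {a, b, c, e}
Tree: B1–B2, B1–B3, B1–B4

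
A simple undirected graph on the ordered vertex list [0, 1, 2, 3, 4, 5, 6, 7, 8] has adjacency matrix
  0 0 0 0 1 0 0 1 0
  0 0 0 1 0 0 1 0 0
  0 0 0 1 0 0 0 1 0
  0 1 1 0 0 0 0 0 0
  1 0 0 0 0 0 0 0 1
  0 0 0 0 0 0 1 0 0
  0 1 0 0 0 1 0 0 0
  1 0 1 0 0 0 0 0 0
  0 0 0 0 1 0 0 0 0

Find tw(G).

1

A width-1 tree decomposition is:
Bags: B1 = {4, 8}  B2 = {0, 4}  B3 = {0, 7}  B4 = {2, 7}  B5 = {2, 3}  B6 = {1, 3}  B7 = {1, 6}  B8 = {5, 6}
Tree: B1–B2, B2–B3, B3–B4, B4–B5, B5–B6, B6–B7, B7–B8
Every bag has size at most 2, so the width is 2 − 1 = 1 and tw(G) ≤ 1. Since G has at least one edge (e.g. 8–4), it is not an edgeless graph, so tw(G) ≥ 1. The upper and lower bounds meet at 1, so that is the treewidth.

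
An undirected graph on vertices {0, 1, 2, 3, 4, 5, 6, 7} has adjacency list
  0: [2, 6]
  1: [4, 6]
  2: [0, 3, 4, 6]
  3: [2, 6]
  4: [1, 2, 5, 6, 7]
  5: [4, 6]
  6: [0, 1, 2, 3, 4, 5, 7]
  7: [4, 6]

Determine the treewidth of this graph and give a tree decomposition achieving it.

Treewidth 2.
Bags: B1 = {2, 4, 6}  B2 = {1, 4, 6}  B3 = {4, 5, 6}  B4 = {2, 3, 6}  B5 = {4, 6, 7}  B6 = {0, 2, 6}
Tree: B1–B2, B2–B3, B1–B4, B2–B5, B4–B6

Each bag holds 3 vertices, so the decomposition has width 2, which upper-bounds the treewidth. For the lower bound, the 3 vertices {0, 2, 6} are pairwise adjacent, and any tree decomposition puts a clique entirely inside one bag — forcing width ≥ 2. Hence tw(G) = 2 exactly.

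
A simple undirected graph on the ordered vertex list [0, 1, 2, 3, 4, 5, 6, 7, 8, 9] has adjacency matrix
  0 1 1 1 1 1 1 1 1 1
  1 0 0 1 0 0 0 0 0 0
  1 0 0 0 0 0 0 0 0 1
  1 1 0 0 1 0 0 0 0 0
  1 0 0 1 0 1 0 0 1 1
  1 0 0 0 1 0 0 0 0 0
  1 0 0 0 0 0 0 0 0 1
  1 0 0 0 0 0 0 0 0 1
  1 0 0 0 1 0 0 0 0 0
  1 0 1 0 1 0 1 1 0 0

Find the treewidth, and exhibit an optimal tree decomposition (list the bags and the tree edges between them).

Treewidth 2.
One optimal decomposition is:
Bags: B1 = {0, 4, 9}  B2 = {0, 6, 9}  B3 = {0, 2, 9}  B4 = {0, 3, 4}  B5 = {0, 4, 5}  B6 = {0, 1, 3}  B7 = {0, 4, 8}  B8 = {0, 7, 9}
Tree: B1–B2, B1–B3, B1–B4, B1–B5, B4–B6, B4–B7, B3–B8

Every bag has size at most 3, so the width is 3 − 1 = 2 and tw(G) ≤ 2. For the lower bound, the 3 vertices {0, 1, 3} are pairwise adjacent, and any tree decomposition puts a clique entirely inside one bag — forcing width ≥ 2. Combining the bounds, tw(G) = 2.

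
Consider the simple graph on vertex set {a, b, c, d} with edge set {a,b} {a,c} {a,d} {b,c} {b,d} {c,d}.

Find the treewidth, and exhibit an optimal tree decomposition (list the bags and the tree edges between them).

A single bag containing all 4 vertices is trivially a valid decomposition of width 3. For the lower bound, the 4 vertices {a, b, c, d} are pairwise adjacent, and any tree decomposition puts a clique entirely inside one bag — forcing width ≥ 3. Hence tw(G) = 3 exactly.

Treewidth 3.
One optimal decomposition is:
Bags: B1 = {a, b, c, d}
Tree: (single bag)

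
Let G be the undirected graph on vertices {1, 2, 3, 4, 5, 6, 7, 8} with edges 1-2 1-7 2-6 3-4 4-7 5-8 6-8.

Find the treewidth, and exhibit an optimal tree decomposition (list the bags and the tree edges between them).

Each bag holds 2 vertices, so the decomposition has width 1, which upper-bounds the treewidth. G has an edge, so its treewidth is at least 1. The upper and lower bounds meet at 1, so that is the treewidth.

Treewidth 1.
One optimal decomposition is:
Bags: B1 = {3, 4}  B2 = {4, 7}  B3 = {1, 7}  B4 = {1, 2}  B5 = {2, 6}  B6 = {6, 8}  B7 = {5, 8}
Tree: B1–B2, B2–B3, B3–B4, B4–B5, B5–B6, B6–B7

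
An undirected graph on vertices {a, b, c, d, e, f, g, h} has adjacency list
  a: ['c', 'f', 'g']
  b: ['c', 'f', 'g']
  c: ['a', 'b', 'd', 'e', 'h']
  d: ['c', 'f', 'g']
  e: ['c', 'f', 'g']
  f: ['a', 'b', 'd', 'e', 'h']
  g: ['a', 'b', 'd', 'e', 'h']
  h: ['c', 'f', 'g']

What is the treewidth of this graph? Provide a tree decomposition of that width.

The largest bag has 4 vertices, giving width 3; this decomposition certifies tw(G) ≤ 3. For the lower bound: the 4 vertex sets {c,d}, {e,f}, {g}, {b} are disjoint, each induces a connected subgraph, and every pair is joined by at least one edge of G. Contracting each set to a single vertex therefore yields K_{4} as a minor, and since treewidth is minor-monotone, tw(G) ≥ tw(K_{4}) = 3. Therefore the treewidth is 3.

Treewidth 3.
One such decomposition:
Bags: B1 = {c, d, f, g}  B2 = {c, e, f, g}  B3 = {b, c, f, g}  B4 = {c, f, g, h}  B5 = {a, c, f, g}
Tree: B1–B2, B2–B3, B3–B4, B4–B5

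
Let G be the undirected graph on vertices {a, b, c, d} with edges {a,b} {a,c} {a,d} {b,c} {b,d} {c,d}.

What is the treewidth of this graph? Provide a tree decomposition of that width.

Treewidth 3.
One such decomposition:
Bags: B1 = {a, b, c, d}
Tree: (single bag)

A single bag containing all 4 vertices is trivially a valid decomposition of width 3. For the lower bound, the 4 vertices {a, b, c, d} are pairwise adjacent, and any tree decomposition puts a clique entirely inside one bag — forcing width ≥ 3. Hence tw(G) = 3 exactly.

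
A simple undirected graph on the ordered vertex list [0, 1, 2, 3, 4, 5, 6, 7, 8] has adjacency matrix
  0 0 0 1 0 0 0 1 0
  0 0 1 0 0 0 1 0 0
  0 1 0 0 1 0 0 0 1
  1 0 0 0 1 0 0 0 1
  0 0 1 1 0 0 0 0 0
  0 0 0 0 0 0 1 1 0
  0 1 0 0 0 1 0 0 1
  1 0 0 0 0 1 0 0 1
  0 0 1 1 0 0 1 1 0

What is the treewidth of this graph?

3

A width-3 tree decomposition is:
Bags: B1 = {1, 2, 3, 4}  B2 = {1, 2, 3, 8}  B3 = {1, 3, 6, 8}  B4 = {0, 3, 6, 8}  B5 = {0, 6, 7, 8}  B6 = {0, 5, 6, 7}
Tree: B1–B2, B2–B3, B3–B4, B4–B5, B5–B6
Each bag holds 4 vertices, so the decomposition has width 3, which upper-bounds the treewidth. For the lower bound: the 4 vertex sets {1,2,4}, {3}, {8}, {0,5,6,7} are disjoint, each induces a connected subgraph, and every pair is joined by at least one edge of G. Contracting each set to a single vertex therefore yields K_{4} as a minor, and since treewidth is minor-monotone, tw(G) ≥ tw(K_{4}) = 3. The upper and lower bounds meet at 3, so that is the treewidth.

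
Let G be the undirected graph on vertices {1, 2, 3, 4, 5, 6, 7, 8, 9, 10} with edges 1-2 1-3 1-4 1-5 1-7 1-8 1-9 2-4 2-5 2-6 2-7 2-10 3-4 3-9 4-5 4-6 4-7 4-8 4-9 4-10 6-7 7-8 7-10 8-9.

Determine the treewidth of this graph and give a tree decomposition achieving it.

Treewidth 3.
One optimal decomposition is:
Bags: B1 = {1, 4, 7, 8}  B2 = {1, 4, 8, 9}  B3 = {1, 2, 4, 7}  B4 = {1, 2, 4, 5}  B5 = {2, 4, 6, 7}  B6 = {1, 3, 4, 9}  B7 = {2, 4, 7, 10}
Tree: B1–B2, B1–B3, B3–B4, B3–B5, B2–B6, B5–B7

Every bag has size at most 4, so the width is 4 − 1 = 3 and tw(G) ≤ 3. On the other hand G contains the 4-clique {1, 4, 8, 9}. A clique must lie in a single bag of any decomposition, so no decomposition can have width below 3. Therefore the treewidth is 3.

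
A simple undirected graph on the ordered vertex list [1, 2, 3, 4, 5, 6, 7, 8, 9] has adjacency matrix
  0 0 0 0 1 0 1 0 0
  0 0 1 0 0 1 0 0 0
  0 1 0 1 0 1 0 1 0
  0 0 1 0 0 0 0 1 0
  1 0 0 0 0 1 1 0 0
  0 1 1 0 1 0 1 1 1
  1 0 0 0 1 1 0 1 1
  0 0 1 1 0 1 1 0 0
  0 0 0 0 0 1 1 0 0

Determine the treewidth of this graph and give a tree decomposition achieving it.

Treewidth 2.
Bags: B1 = {3, 6, 8}  B2 = {6, 7, 8}  B3 = {3, 4, 8}  B4 = {2, 3, 6}  B5 = {6, 7, 9}  B6 = {5, 6, 7}  B7 = {1, 5, 7}
Tree: B1–B2, B1–B3, B1–B4, B2–B5, B2–B6, B6–B7

Every bag has size at most 3, so the width is 3 − 1 = 2 and tw(G) ≤ 2. On the other hand G contains the 3-clique {1, 5, 7}. A clique must lie in a single bag of any decomposition, so no decomposition can have width below 2. Combining the bounds, tw(G) = 2.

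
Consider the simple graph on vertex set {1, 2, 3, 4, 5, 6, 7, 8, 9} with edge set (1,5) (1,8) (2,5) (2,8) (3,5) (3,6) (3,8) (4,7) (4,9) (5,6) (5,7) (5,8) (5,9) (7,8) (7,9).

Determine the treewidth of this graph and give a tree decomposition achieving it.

Each bag holds 3 vertices, so the decomposition has width 2, which upper-bounds the treewidth. For the lower bound, the 3 vertices {4, 7, 9} are pairwise adjacent, and any tree decomposition puts a clique entirely inside one bag — forcing width ≥ 2. Combining the bounds, tw(G) = 2.

Treewidth 2.
One optimal decomposition is:
Bags: B1 = {5, 7, 8}  B2 = {5, 7, 9}  B3 = {2, 5, 8}  B4 = {3, 5, 8}  B5 = {3, 5, 6}  B6 = {1, 5, 8}  B7 = {4, 7, 9}
Tree: B1–B2, B1–B3, B1–B4, B4–B5, B1–B6, B2–B7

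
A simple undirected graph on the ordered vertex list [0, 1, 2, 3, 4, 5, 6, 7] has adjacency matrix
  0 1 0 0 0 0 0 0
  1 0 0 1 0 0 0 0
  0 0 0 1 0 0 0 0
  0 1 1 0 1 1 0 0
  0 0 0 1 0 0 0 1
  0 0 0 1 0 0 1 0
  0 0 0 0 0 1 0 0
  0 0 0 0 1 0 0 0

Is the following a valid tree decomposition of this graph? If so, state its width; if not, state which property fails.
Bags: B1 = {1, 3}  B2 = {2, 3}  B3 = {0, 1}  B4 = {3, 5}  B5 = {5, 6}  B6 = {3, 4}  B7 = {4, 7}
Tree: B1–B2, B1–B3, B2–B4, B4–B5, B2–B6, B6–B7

Vertex coverage: the bags together contain {0, 1, 2, 3, 4, 5, 6, 7}, the full vertex set. Edge coverage: each edge of G has both endpoints in at least one bag. Running intersection: for every vertex, the bags containing it form a connected subtree. All three properties hold, so this is a valid tree decomposition of width max|bag| − 1 = 1, and hence tw(G) ≤ 1.

Yes; width 1.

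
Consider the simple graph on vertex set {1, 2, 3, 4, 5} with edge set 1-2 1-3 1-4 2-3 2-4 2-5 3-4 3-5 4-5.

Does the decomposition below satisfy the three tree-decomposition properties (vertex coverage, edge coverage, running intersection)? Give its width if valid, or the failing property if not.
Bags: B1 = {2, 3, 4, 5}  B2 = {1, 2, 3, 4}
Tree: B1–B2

Every vertex of G appears in some bag (union = {1, 2, 3, 4, 5}); every edge is covered by a bag; and for each vertex v the set of bags containing v is connected in the bag tree. The decomposition is therefore valid. The largest bag has 4 vertices, so the width is 3.

Yes; width 3.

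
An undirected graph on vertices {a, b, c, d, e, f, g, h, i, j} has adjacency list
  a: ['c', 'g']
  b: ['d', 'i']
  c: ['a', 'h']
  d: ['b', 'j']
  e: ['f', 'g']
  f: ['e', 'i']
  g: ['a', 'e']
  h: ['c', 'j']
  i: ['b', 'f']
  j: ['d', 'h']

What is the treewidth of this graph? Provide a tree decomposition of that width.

Each bag holds 3 vertices, so the decomposition has width 2, which upper-bounds the treewidth. For the lower bound, G contains the cycle g–e–f–i–b–d–j–h–c–a–g, so G is not a forest; only forests have treewidth ≤ 1, hence tw(G) ≥ 2. The upper and lower bounds meet at 2, so that is the treewidth.

Treewidth 2.
One optimal decomposition is:
Bags: B1 = {e, f, g}  B2 = {f, g, i}  B3 = {b, g, i}  B4 = {b, d, g}  B5 = {d, g, j}  B6 = {g, h, j}  B7 = {c, g, h}  B8 = {a, c, g}
Tree: B1–B2, B2–B3, B3–B4, B4–B5, B5–B6, B6–B7, B7–B8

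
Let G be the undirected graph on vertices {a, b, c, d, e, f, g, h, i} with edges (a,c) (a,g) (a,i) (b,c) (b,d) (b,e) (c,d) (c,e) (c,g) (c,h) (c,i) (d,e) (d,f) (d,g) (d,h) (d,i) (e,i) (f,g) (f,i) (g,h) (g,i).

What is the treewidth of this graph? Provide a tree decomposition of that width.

Treewidth 3.
One such decomposition:
Bags: B1 = {c, d, g, i}  B2 = {c, d, e, i}  B3 = {c, d, g, h}  B4 = {a, c, g, i}  B5 = {d, f, g, i}  B6 = {b, c, d, e}
Tree: B1–B2, B1–B3, B1–B4, B1–B5, B2–B6

Every bag has size at most 4, so the width is 4 − 1 = 3 and tw(G) ≤ 3. For the lower bound, the 4 vertices {c, d, g, h} are pairwise adjacent, and any tree decomposition puts a clique entirely inside one bag — forcing width ≥ 3. The upper and lower bounds meet at 3, so that is the treewidth.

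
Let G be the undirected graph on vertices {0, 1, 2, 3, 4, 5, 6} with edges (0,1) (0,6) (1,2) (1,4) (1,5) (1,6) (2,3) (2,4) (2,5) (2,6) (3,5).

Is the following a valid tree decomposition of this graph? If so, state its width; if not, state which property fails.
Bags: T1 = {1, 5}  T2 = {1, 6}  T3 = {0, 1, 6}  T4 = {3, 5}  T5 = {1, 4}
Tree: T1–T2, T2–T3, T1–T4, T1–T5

No — vertex 2 appears in no bag.

A tree decomposition must satisfy three properties: every vertex lies in some bag; for every edge, both endpoints lie together in some bag; and for every vertex, the bags containing it form a connected subtree. Here vertex 2 appears in no bag, so the decomposition is invalid.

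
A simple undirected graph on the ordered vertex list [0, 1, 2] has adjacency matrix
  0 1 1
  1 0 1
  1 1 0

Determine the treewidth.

A width-2 tree decomposition is:
Bags: B1 = {0, 1, 2}
Tree: (single bag)
A single bag containing all 3 vertices is trivially a valid decomposition of width 2. Conversely, {0, 1, 2} is a clique of size 3, and the vertices of any clique must share a bag in every tree decomposition; so some bag has ≥ 3 vertices and tw(G) ≥ 2. Combining the bounds, tw(G) = 2.

2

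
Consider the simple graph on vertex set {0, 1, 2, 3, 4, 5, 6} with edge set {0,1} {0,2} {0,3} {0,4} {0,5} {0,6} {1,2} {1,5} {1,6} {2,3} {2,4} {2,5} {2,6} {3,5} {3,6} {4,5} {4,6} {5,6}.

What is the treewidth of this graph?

4

A width-4 tree decomposition is:
Bags: B1 = {0, 1, 2, 5, 6}  B2 = {0, 2, 4, 5, 6}  B3 = {0, 2, 3, 5, 6}
Tree: B1–B2, B1–B3
Each bag holds 5 vertices, so the decomposition has width 4, which upper-bounds the treewidth. On the other hand G contains the 5-clique {0, 1, 2, 5, 6}. A clique must lie in a single bag of any decomposition, so no decomposition can have width below 4. Combining the bounds, tw(G) = 4.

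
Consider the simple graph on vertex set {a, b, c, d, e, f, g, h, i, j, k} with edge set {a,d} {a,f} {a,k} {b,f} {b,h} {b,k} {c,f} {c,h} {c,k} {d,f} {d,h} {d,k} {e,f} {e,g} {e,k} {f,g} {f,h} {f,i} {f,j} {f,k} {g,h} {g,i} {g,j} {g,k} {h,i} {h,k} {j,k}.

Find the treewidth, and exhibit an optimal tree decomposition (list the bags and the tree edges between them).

Each bag holds 4 vertices, so the decomposition has width 3, which upper-bounds the treewidth. On the other hand G contains the 4-clique {f, g, j, k}. A clique must lie in a single bag of any decomposition, so no decomposition can have width below 3. Therefore the treewidth is 3.

Treewidth 3.
One optimal decomposition is:
Bags: B1 = {f, g, j, k}  B2 = {f, g, h, k}  B3 = {d, f, h, k}  B4 = {b, f, h, k}  B5 = {e, f, g, k}  B6 = {a, d, f, k}  B7 = {f, g, h, i}  B8 = {c, f, h, k}
Tree: B1–B2, B2–B3, B3–B4, B2–B5, B3–B6, B2–B7, B3–B8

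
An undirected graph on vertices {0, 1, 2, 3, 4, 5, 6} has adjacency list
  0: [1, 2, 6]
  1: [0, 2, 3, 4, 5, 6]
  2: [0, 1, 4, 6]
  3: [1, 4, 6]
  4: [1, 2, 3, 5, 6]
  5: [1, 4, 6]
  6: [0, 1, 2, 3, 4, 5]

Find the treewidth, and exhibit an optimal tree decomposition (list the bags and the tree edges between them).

Every bag has size at most 4, so the width is 4 − 1 = 3 and tw(G) ≤ 3. Conversely, {0, 1, 2, 6} is a clique of size 4, and the vertices of any clique must share a bag in every tree decomposition; so some bag has ≥ 4 vertices and tw(G) ≥ 3. Combining the bounds, tw(G) = 3.

Treewidth 3.
One such decomposition:
Bags: B1 = {1, 2, 4, 6}  B2 = {0, 1, 2, 6}  B3 = {1, 4, 5, 6}  B4 = {1, 3, 4, 6}
Tree: B1–B2, B1–B3, B3–B4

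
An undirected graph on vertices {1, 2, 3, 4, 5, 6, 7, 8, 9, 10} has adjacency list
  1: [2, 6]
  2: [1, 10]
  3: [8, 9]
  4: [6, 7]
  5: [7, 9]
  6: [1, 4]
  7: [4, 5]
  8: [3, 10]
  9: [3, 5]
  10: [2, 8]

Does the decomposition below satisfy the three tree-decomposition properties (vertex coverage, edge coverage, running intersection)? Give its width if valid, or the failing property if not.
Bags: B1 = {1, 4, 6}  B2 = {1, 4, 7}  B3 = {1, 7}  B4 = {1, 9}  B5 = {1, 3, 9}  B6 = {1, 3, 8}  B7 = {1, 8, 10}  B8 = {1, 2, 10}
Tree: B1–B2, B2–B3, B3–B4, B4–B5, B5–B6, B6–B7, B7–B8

No — vertex 5 appears in no bag.

A tree decomposition must satisfy three properties: every vertex lies in some bag; for every edge, both endpoints lie together in some bag; and for every vertex, the bags containing it form a connected subtree. Here vertex 5 appears in no bag, so the decomposition is invalid.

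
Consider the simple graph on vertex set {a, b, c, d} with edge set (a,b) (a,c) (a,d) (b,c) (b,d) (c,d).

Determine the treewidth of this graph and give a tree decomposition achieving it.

With just one bag of size 4, the width is 4 − 1 = 3, so tw(G) ≤ 3. On the other hand G contains the 4-clique {a, b, c, d}. A clique must lie in a single bag of any decomposition, so no decomposition can have width below 3. The upper and lower bounds meet at 3, so that is the treewidth.

Treewidth 3.
One optimal decomposition is:
Bags: B1 = {a, b, c, d}
Tree: (single bag)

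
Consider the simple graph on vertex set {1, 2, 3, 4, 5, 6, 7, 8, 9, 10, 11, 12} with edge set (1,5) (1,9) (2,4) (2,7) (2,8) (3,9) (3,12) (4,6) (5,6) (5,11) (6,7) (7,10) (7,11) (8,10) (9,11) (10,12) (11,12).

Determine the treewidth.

3

A width-3 tree decomposition is:
Bags: B1 = {2, 4, 8, 10}  B2 = {2, 4, 7, 10}  B3 = {4, 6, 7, 10}  B4 = {6, 7, 10, 12}  B5 = {6, 7, 11, 12}  B6 = {5, 6, 11, 12}  B7 = {3, 5, 11, 12}  B8 = {3, 5, 9, 11}  B9 = {1, 3, 5, 9}
Tree: B1–B2, B2–B3, B3–B4, B4–B5, B5–B6, B6–B7, B7–B8, B8–B9
Each bag holds 4 vertices, so the decomposition has width 3, which upper-bounds the treewidth. For the lower bound: the 4 vertex sets {2,4,8}, {10}, {7}, {5,6,11,12} are disjoint, each induces a connected subgraph, and every pair is joined by at least one edge of G. Contracting each set to a single vertex therefore yields K_{4} as a minor, and since treewidth is minor-monotone, tw(G) ≥ tw(K_{4}) = 3. Hence tw(G) = 3 exactly.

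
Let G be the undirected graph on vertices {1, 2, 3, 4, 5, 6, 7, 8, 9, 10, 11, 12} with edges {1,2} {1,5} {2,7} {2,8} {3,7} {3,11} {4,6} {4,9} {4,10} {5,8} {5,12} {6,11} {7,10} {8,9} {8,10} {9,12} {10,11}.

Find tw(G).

3

A width-3 tree decomposition is:
Bags: B1 = {3, 6, 7, 11}  B2 = {6, 7, 10, 11}  B3 = {4, 6, 7, 10}  B4 = {2, 4, 7, 10}  B5 = {2, 4, 8, 10}  B6 = {2, 4, 8, 9}  B7 = {1, 2, 8, 9}  B8 = {1, 5, 8, 9}  B9 = {1, 5, 9, 12}
Tree: B1–B2, B2–B3, B3–B4, B4–B5, B5–B6, B6–B7, B7–B8, B8–B9
The largest bag has 4 vertices, giving width 3; this decomposition certifies tw(G) ≤ 3. For the lower bound: the 4 vertex sets {3,6,11}, {7}, {10}, {2,4,8,9} are disjoint, each induces a connected subgraph, and every pair is joined by at least one edge of G. Contracting each set to a single vertex therefore yields K_{4} as a minor, and since treewidth is minor-monotone, tw(G) ≥ tw(K_{4}) = 3. Therefore the treewidth is 3.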